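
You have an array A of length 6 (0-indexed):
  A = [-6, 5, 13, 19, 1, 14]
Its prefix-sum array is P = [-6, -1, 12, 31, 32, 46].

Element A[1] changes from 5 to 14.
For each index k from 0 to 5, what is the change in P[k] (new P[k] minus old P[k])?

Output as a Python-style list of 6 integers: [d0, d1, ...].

Answer: [0, 9, 9, 9, 9, 9]

Derivation:
Element change: A[1] 5 -> 14, delta = 9
For k < 1: P[k] unchanged, delta_P[k] = 0
For k >= 1: P[k] shifts by exactly 9
Delta array: [0, 9, 9, 9, 9, 9]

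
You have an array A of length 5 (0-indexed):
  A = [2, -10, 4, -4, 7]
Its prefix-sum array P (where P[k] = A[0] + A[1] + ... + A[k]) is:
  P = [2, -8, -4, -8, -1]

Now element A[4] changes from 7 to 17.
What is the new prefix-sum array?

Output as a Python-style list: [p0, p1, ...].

Answer: [2, -8, -4, -8, 9]

Derivation:
Change: A[4] 7 -> 17, delta = 10
P[k] for k < 4: unchanged (A[4] not included)
P[k] for k >= 4: shift by delta = 10
  P[0] = 2 + 0 = 2
  P[1] = -8 + 0 = -8
  P[2] = -4 + 0 = -4
  P[3] = -8 + 0 = -8
  P[4] = -1 + 10 = 9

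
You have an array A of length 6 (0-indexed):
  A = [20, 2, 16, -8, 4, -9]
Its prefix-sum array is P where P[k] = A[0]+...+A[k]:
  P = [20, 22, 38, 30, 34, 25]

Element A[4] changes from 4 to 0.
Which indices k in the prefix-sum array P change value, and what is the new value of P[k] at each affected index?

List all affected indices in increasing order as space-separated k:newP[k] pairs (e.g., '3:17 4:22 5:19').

Answer: 4:30 5:21

Derivation:
P[k] = A[0] + ... + A[k]
P[k] includes A[4] iff k >= 4
Affected indices: 4, 5, ..., 5; delta = -4
  P[4]: 34 + -4 = 30
  P[5]: 25 + -4 = 21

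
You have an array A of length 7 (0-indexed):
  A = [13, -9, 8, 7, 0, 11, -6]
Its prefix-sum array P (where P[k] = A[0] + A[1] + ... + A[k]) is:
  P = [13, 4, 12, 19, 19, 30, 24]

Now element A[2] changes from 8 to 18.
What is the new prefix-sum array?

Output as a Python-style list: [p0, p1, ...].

Answer: [13, 4, 22, 29, 29, 40, 34]

Derivation:
Change: A[2] 8 -> 18, delta = 10
P[k] for k < 2: unchanged (A[2] not included)
P[k] for k >= 2: shift by delta = 10
  P[0] = 13 + 0 = 13
  P[1] = 4 + 0 = 4
  P[2] = 12 + 10 = 22
  P[3] = 19 + 10 = 29
  P[4] = 19 + 10 = 29
  P[5] = 30 + 10 = 40
  P[6] = 24 + 10 = 34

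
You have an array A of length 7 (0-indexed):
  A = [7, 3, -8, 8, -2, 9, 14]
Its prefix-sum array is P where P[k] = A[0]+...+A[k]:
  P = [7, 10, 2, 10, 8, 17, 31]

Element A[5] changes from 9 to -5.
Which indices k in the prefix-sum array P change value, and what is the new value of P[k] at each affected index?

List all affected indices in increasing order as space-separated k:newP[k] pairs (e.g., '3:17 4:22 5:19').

Answer: 5:3 6:17

Derivation:
P[k] = A[0] + ... + A[k]
P[k] includes A[5] iff k >= 5
Affected indices: 5, 6, ..., 6; delta = -14
  P[5]: 17 + -14 = 3
  P[6]: 31 + -14 = 17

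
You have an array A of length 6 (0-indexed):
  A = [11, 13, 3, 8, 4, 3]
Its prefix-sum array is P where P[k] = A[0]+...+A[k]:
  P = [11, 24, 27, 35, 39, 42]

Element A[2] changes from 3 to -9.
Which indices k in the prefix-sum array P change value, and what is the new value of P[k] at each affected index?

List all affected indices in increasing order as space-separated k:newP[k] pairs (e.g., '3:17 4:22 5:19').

Answer: 2:15 3:23 4:27 5:30

Derivation:
P[k] = A[0] + ... + A[k]
P[k] includes A[2] iff k >= 2
Affected indices: 2, 3, ..., 5; delta = -12
  P[2]: 27 + -12 = 15
  P[3]: 35 + -12 = 23
  P[4]: 39 + -12 = 27
  P[5]: 42 + -12 = 30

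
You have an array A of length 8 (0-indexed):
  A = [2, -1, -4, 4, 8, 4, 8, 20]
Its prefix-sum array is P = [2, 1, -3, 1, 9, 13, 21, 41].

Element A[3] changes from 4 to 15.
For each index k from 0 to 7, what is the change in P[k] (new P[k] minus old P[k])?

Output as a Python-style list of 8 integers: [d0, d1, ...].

Element change: A[3] 4 -> 15, delta = 11
For k < 3: P[k] unchanged, delta_P[k] = 0
For k >= 3: P[k] shifts by exactly 11
Delta array: [0, 0, 0, 11, 11, 11, 11, 11]

Answer: [0, 0, 0, 11, 11, 11, 11, 11]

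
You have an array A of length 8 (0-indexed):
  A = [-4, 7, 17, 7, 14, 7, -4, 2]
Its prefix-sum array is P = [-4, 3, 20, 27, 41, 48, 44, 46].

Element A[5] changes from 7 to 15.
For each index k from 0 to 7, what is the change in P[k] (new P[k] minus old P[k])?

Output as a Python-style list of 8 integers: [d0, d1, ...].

Element change: A[5] 7 -> 15, delta = 8
For k < 5: P[k] unchanged, delta_P[k] = 0
For k >= 5: P[k] shifts by exactly 8
Delta array: [0, 0, 0, 0, 0, 8, 8, 8]

Answer: [0, 0, 0, 0, 0, 8, 8, 8]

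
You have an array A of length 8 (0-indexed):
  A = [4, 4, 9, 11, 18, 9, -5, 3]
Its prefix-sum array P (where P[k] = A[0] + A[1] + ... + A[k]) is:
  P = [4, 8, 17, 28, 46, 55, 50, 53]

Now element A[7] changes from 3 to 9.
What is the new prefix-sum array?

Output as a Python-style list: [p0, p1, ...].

Change: A[7] 3 -> 9, delta = 6
P[k] for k < 7: unchanged (A[7] not included)
P[k] for k >= 7: shift by delta = 6
  P[0] = 4 + 0 = 4
  P[1] = 8 + 0 = 8
  P[2] = 17 + 0 = 17
  P[3] = 28 + 0 = 28
  P[4] = 46 + 0 = 46
  P[5] = 55 + 0 = 55
  P[6] = 50 + 0 = 50
  P[7] = 53 + 6 = 59

Answer: [4, 8, 17, 28, 46, 55, 50, 59]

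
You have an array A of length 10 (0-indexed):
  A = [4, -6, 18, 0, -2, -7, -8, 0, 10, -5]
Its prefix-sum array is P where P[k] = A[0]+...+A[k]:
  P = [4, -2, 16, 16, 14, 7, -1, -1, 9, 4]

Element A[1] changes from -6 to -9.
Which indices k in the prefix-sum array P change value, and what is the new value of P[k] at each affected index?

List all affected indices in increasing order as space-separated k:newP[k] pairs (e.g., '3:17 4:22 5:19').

P[k] = A[0] + ... + A[k]
P[k] includes A[1] iff k >= 1
Affected indices: 1, 2, ..., 9; delta = -3
  P[1]: -2 + -3 = -5
  P[2]: 16 + -3 = 13
  P[3]: 16 + -3 = 13
  P[4]: 14 + -3 = 11
  P[5]: 7 + -3 = 4
  P[6]: -1 + -3 = -4
  P[7]: -1 + -3 = -4
  P[8]: 9 + -3 = 6
  P[9]: 4 + -3 = 1

Answer: 1:-5 2:13 3:13 4:11 5:4 6:-4 7:-4 8:6 9:1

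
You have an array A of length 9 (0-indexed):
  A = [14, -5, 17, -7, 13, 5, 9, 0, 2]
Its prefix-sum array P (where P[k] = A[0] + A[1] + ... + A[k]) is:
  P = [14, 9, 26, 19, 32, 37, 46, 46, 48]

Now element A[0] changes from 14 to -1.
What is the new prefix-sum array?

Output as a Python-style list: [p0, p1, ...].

Change: A[0] 14 -> -1, delta = -15
P[k] for k < 0: unchanged (A[0] not included)
P[k] for k >= 0: shift by delta = -15
  P[0] = 14 + -15 = -1
  P[1] = 9 + -15 = -6
  P[2] = 26 + -15 = 11
  P[3] = 19 + -15 = 4
  P[4] = 32 + -15 = 17
  P[5] = 37 + -15 = 22
  P[6] = 46 + -15 = 31
  P[7] = 46 + -15 = 31
  P[8] = 48 + -15 = 33

Answer: [-1, -6, 11, 4, 17, 22, 31, 31, 33]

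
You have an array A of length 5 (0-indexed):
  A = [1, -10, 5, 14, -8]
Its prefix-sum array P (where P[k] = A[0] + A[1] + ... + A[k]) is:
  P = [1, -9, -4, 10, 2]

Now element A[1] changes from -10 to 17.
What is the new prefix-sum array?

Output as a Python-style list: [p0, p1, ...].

Answer: [1, 18, 23, 37, 29]

Derivation:
Change: A[1] -10 -> 17, delta = 27
P[k] for k < 1: unchanged (A[1] not included)
P[k] for k >= 1: shift by delta = 27
  P[0] = 1 + 0 = 1
  P[1] = -9 + 27 = 18
  P[2] = -4 + 27 = 23
  P[3] = 10 + 27 = 37
  P[4] = 2 + 27 = 29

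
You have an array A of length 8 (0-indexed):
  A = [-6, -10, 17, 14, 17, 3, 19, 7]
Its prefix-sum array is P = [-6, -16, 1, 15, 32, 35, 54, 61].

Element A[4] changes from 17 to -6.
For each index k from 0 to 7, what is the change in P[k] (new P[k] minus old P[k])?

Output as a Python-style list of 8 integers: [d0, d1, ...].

Answer: [0, 0, 0, 0, -23, -23, -23, -23]

Derivation:
Element change: A[4] 17 -> -6, delta = -23
For k < 4: P[k] unchanged, delta_P[k] = 0
For k >= 4: P[k] shifts by exactly -23
Delta array: [0, 0, 0, 0, -23, -23, -23, -23]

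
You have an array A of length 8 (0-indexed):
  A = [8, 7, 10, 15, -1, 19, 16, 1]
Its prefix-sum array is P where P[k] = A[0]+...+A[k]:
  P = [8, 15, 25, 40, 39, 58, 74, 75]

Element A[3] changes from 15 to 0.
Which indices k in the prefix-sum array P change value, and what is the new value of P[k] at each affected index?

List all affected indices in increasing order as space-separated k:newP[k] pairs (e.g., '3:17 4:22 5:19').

Answer: 3:25 4:24 5:43 6:59 7:60

Derivation:
P[k] = A[0] + ... + A[k]
P[k] includes A[3] iff k >= 3
Affected indices: 3, 4, ..., 7; delta = -15
  P[3]: 40 + -15 = 25
  P[4]: 39 + -15 = 24
  P[5]: 58 + -15 = 43
  P[6]: 74 + -15 = 59
  P[7]: 75 + -15 = 60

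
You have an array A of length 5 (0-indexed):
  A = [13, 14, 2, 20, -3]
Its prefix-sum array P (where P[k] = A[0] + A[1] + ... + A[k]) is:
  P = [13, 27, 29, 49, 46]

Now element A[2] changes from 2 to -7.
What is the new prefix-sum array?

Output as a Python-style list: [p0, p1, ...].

Change: A[2] 2 -> -7, delta = -9
P[k] for k < 2: unchanged (A[2] not included)
P[k] for k >= 2: shift by delta = -9
  P[0] = 13 + 0 = 13
  P[1] = 27 + 0 = 27
  P[2] = 29 + -9 = 20
  P[3] = 49 + -9 = 40
  P[4] = 46 + -9 = 37

Answer: [13, 27, 20, 40, 37]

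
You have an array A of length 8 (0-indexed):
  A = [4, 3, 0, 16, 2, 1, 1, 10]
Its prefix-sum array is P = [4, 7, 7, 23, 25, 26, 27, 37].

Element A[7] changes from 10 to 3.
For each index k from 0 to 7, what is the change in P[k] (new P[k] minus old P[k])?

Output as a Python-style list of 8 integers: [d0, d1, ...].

Element change: A[7] 10 -> 3, delta = -7
For k < 7: P[k] unchanged, delta_P[k] = 0
For k >= 7: P[k] shifts by exactly -7
Delta array: [0, 0, 0, 0, 0, 0, 0, -7]

Answer: [0, 0, 0, 0, 0, 0, 0, -7]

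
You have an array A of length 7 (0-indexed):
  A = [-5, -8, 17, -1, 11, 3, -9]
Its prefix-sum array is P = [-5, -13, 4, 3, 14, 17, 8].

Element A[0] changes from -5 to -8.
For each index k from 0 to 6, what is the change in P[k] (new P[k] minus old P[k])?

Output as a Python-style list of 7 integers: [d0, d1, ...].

Answer: [-3, -3, -3, -3, -3, -3, -3]

Derivation:
Element change: A[0] -5 -> -8, delta = -3
For k < 0: P[k] unchanged, delta_P[k] = 0
For k >= 0: P[k] shifts by exactly -3
Delta array: [-3, -3, -3, -3, -3, -3, -3]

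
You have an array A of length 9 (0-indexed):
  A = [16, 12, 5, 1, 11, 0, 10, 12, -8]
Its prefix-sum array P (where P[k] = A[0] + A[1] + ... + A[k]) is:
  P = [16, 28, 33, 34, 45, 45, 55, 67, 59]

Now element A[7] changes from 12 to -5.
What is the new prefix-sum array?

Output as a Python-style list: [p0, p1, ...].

Change: A[7] 12 -> -5, delta = -17
P[k] for k < 7: unchanged (A[7] not included)
P[k] for k >= 7: shift by delta = -17
  P[0] = 16 + 0 = 16
  P[1] = 28 + 0 = 28
  P[2] = 33 + 0 = 33
  P[3] = 34 + 0 = 34
  P[4] = 45 + 0 = 45
  P[5] = 45 + 0 = 45
  P[6] = 55 + 0 = 55
  P[7] = 67 + -17 = 50
  P[8] = 59 + -17 = 42

Answer: [16, 28, 33, 34, 45, 45, 55, 50, 42]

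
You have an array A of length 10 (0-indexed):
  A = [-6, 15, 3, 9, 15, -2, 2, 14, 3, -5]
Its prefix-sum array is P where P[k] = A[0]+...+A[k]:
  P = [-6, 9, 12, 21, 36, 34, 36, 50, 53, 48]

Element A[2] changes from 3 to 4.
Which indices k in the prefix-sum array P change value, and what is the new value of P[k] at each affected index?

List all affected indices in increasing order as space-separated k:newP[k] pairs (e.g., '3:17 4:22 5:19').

P[k] = A[0] + ... + A[k]
P[k] includes A[2] iff k >= 2
Affected indices: 2, 3, ..., 9; delta = 1
  P[2]: 12 + 1 = 13
  P[3]: 21 + 1 = 22
  P[4]: 36 + 1 = 37
  P[5]: 34 + 1 = 35
  P[6]: 36 + 1 = 37
  P[7]: 50 + 1 = 51
  P[8]: 53 + 1 = 54
  P[9]: 48 + 1 = 49

Answer: 2:13 3:22 4:37 5:35 6:37 7:51 8:54 9:49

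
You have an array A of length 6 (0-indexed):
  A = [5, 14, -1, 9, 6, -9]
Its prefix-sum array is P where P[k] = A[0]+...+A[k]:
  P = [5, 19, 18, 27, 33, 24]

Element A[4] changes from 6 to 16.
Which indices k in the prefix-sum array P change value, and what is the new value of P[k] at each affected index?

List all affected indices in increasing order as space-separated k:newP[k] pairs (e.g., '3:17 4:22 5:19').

Answer: 4:43 5:34

Derivation:
P[k] = A[0] + ... + A[k]
P[k] includes A[4] iff k >= 4
Affected indices: 4, 5, ..., 5; delta = 10
  P[4]: 33 + 10 = 43
  P[5]: 24 + 10 = 34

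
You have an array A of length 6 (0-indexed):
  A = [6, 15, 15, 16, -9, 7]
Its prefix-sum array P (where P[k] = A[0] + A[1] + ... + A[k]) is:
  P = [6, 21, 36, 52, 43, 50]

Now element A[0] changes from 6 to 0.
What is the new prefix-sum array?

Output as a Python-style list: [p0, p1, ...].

Answer: [0, 15, 30, 46, 37, 44]

Derivation:
Change: A[0] 6 -> 0, delta = -6
P[k] for k < 0: unchanged (A[0] not included)
P[k] for k >= 0: shift by delta = -6
  P[0] = 6 + -6 = 0
  P[1] = 21 + -6 = 15
  P[2] = 36 + -6 = 30
  P[3] = 52 + -6 = 46
  P[4] = 43 + -6 = 37
  P[5] = 50 + -6 = 44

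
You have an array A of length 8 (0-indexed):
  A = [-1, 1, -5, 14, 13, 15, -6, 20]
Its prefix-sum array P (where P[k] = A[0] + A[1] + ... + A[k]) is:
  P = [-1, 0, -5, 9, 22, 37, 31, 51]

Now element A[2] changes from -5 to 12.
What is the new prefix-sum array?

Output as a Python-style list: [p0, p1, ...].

Change: A[2] -5 -> 12, delta = 17
P[k] for k < 2: unchanged (A[2] not included)
P[k] for k >= 2: shift by delta = 17
  P[0] = -1 + 0 = -1
  P[1] = 0 + 0 = 0
  P[2] = -5 + 17 = 12
  P[3] = 9 + 17 = 26
  P[4] = 22 + 17 = 39
  P[5] = 37 + 17 = 54
  P[6] = 31 + 17 = 48
  P[7] = 51 + 17 = 68

Answer: [-1, 0, 12, 26, 39, 54, 48, 68]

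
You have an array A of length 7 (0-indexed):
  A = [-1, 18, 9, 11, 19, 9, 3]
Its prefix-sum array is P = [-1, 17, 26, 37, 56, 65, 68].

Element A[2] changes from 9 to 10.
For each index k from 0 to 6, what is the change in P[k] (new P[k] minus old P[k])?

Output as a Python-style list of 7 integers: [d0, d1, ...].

Element change: A[2] 9 -> 10, delta = 1
For k < 2: P[k] unchanged, delta_P[k] = 0
For k >= 2: P[k] shifts by exactly 1
Delta array: [0, 0, 1, 1, 1, 1, 1]

Answer: [0, 0, 1, 1, 1, 1, 1]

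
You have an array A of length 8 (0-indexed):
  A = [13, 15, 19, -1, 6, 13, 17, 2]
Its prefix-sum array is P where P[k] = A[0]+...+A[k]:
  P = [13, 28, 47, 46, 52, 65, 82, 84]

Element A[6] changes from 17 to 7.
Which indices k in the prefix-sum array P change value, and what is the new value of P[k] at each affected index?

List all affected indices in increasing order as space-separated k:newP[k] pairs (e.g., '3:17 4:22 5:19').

P[k] = A[0] + ... + A[k]
P[k] includes A[6] iff k >= 6
Affected indices: 6, 7, ..., 7; delta = -10
  P[6]: 82 + -10 = 72
  P[7]: 84 + -10 = 74

Answer: 6:72 7:74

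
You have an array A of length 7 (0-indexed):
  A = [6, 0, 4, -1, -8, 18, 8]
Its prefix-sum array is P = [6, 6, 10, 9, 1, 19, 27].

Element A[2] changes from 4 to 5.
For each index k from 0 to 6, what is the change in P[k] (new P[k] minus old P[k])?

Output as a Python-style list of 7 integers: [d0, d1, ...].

Element change: A[2] 4 -> 5, delta = 1
For k < 2: P[k] unchanged, delta_P[k] = 0
For k >= 2: P[k] shifts by exactly 1
Delta array: [0, 0, 1, 1, 1, 1, 1]

Answer: [0, 0, 1, 1, 1, 1, 1]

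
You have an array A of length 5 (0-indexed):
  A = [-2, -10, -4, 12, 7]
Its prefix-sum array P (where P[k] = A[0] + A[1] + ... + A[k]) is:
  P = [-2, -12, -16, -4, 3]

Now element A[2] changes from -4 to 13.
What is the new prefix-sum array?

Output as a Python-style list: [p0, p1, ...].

Change: A[2] -4 -> 13, delta = 17
P[k] for k < 2: unchanged (A[2] not included)
P[k] for k >= 2: shift by delta = 17
  P[0] = -2 + 0 = -2
  P[1] = -12 + 0 = -12
  P[2] = -16 + 17 = 1
  P[3] = -4 + 17 = 13
  P[4] = 3 + 17 = 20

Answer: [-2, -12, 1, 13, 20]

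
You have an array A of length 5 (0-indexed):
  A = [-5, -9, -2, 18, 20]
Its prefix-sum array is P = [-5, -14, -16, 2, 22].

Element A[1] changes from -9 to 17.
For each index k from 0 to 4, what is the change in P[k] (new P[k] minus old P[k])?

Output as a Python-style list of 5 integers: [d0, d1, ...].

Answer: [0, 26, 26, 26, 26]

Derivation:
Element change: A[1] -9 -> 17, delta = 26
For k < 1: P[k] unchanged, delta_P[k] = 0
For k >= 1: P[k] shifts by exactly 26
Delta array: [0, 26, 26, 26, 26]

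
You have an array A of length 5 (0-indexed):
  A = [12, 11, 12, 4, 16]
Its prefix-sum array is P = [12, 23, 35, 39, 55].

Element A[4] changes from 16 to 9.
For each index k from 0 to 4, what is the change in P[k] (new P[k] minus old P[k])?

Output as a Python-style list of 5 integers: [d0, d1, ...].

Element change: A[4] 16 -> 9, delta = -7
For k < 4: P[k] unchanged, delta_P[k] = 0
For k >= 4: P[k] shifts by exactly -7
Delta array: [0, 0, 0, 0, -7]

Answer: [0, 0, 0, 0, -7]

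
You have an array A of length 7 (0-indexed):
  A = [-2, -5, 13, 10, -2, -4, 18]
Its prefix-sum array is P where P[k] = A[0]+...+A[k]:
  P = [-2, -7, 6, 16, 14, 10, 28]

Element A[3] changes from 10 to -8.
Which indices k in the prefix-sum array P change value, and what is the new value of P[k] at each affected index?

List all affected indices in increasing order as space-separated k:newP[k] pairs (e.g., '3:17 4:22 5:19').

Answer: 3:-2 4:-4 5:-8 6:10

Derivation:
P[k] = A[0] + ... + A[k]
P[k] includes A[3] iff k >= 3
Affected indices: 3, 4, ..., 6; delta = -18
  P[3]: 16 + -18 = -2
  P[4]: 14 + -18 = -4
  P[5]: 10 + -18 = -8
  P[6]: 28 + -18 = 10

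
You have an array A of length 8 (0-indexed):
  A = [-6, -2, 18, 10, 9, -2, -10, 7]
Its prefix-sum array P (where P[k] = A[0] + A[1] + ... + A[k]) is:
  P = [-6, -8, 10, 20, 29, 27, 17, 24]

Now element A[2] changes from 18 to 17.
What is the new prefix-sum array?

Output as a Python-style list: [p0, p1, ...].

Change: A[2] 18 -> 17, delta = -1
P[k] for k < 2: unchanged (A[2] not included)
P[k] for k >= 2: shift by delta = -1
  P[0] = -6 + 0 = -6
  P[1] = -8 + 0 = -8
  P[2] = 10 + -1 = 9
  P[3] = 20 + -1 = 19
  P[4] = 29 + -1 = 28
  P[5] = 27 + -1 = 26
  P[6] = 17 + -1 = 16
  P[7] = 24 + -1 = 23

Answer: [-6, -8, 9, 19, 28, 26, 16, 23]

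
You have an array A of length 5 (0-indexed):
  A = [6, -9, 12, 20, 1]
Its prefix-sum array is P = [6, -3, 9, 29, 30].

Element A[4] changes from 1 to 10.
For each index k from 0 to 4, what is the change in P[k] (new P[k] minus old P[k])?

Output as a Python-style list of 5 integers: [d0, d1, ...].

Answer: [0, 0, 0, 0, 9]

Derivation:
Element change: A[4] 1 -> 10, delta = 9
For k < 4: P[k] unchanged, delta_P[k] = 0
For k >= 4: P[k] shifts by exactly 9
Delta array: [0, 0, 0, 0, 9]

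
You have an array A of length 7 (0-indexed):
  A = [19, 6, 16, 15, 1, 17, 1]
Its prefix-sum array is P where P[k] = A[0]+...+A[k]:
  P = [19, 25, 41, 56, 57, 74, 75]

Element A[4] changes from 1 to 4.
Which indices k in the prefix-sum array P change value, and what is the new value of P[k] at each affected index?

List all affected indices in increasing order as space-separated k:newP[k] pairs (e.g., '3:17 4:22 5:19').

Answer: 4:60 5:77 6:78

Derivation:
P[k] = A[0] + ... + A[k]
P[k] includes A[4] iff k >= 4
Affected indices: 4, 5, ..., 6; delta = 3
  P[4]: 57 + 3 = 60
  P[5]: 74 + 3 = 77
  P[6]: 75 + 3 = 78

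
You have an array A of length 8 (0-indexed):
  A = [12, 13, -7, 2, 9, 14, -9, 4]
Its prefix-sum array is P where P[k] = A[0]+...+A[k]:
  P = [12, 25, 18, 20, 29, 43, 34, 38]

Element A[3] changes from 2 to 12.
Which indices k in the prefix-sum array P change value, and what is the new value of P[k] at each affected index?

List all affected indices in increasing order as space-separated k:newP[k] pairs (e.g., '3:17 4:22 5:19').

P[k] = A[0] + ... + A[k]
P[k] includes A[3] iff k >= 3
Affected indices: 3, 4, ..., 7; delta = 10
  P[3]: 20 + 10 = 30
  P[4]: 29 + 10 = 39
  P[5]: 43 + 10 = 53
  P[6]: 34 + 10 = 44
  P[7]: 38 + 10 = 48

Answer: 3:30 4:39 5:53 6:44 7:48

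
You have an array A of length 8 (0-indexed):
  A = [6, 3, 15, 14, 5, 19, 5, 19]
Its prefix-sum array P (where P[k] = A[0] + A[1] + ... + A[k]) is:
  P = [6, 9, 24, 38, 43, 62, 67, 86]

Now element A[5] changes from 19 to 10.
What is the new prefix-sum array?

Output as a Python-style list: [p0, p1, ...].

Change: A[5] 19 -> 10, delta = -9
P[k] for k < 5: unchanged (A[5] not included)
P[k] for k >= 5: shift by delta = -9
  P[0] = 6 + 0 = 6
  P[1] = 9 + 0 = 9
  P[2] = 24 + 0 = 24
  P[3] = 38 + 0 = 38
  P[4] = 43 + 0 = 43
  P[5] = 62 + -9 = 53
  P[6] = 67 + -9 = 58
  P[7] = 86 + -9 = 77

Answer: [6, 9, 24, 38, 43, 53, 58, 77]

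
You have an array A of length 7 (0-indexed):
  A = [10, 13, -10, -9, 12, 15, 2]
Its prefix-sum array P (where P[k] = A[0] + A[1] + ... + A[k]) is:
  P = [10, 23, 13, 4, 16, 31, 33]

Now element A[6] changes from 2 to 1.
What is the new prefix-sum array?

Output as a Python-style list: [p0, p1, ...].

Answer: [10, 23, 13, 4, 16, 31, 32]

Derivation:
Change: A[6] 2 -> 1, delta = -1
P[k] for k < 6: unchanged (A[6] not included)
P[k] for k >= 6: shift by delta = -1
  P[0] = 10 + 0 = 10
  P[1] = 23 + 0 = 23
  P[2] = 13 + 0 = 13
  P[3] = 4 + 0 = 4
  P[4] = 16 + 0 = 16
  P[5] = 31 + 0 = 31
  P[6] = 33 + -1 = 32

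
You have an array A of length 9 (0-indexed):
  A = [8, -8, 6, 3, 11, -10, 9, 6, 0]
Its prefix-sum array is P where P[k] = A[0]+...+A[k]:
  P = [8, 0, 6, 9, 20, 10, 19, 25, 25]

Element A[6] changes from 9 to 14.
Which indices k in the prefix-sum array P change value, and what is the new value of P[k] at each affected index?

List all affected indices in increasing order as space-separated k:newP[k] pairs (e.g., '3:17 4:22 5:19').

P[k] = A[0] + ... + A[k]
P[k] includes A[6] iff k >= 6
Affected indices: 6, 7, ..., 8; delta = 5
  P[6]: 19 + 5 = 24
  P[7]: 25 + 5 = 30
  P[8]: 25 + 5 = 30

Answer: 6:24 7:30 8:30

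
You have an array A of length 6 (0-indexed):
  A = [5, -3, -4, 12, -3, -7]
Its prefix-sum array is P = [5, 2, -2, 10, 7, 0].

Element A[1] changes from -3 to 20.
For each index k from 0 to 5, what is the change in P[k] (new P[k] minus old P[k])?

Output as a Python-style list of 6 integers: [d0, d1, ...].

Element change: A[1] -3 -> 20, delta = 23
For k < 1: P[k] unchanged, delta_P[k] = 0
For k >= 1: P[k] shifts by exactly 23
Delta array: [0, 23, 23, 23, 23, 23]

Answer: [0, 23, 23, 23, 23, 23]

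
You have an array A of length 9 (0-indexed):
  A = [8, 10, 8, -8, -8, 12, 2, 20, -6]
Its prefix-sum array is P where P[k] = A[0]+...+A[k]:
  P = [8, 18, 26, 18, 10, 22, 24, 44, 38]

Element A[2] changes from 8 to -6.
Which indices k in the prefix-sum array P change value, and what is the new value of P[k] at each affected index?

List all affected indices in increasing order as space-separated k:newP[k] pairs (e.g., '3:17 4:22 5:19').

Answer: 2:12 3:4 4:-4 5:8 6:10 7:30 8:24

Derivation:
P[k] = A[0] + ... + A[k]
P[k] includes A[2] iff k >= 2
Affected indices: 2, 3, ..., 8; delta = -14
  P[2]: 26 + -14 = 12
  P[3]: 18 + -14 = 4
  P[4]: 10 + -14 = -4
  P[5]: 22 + -14 = 8
  P[6]: 24 + -14 = 10
  P[7]: 44 + -14 = 30
  P[8]: 38 + -14 = 24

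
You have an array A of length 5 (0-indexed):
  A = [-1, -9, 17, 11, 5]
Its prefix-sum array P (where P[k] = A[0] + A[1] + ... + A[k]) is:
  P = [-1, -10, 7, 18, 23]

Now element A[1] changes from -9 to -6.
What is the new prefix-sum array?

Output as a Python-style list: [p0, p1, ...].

Change: A[1] -9 -> -6, delta = 3
P[k] for k < 1: unchanged (A[1] not included)
P[k] for k >= 1: shift by delta = 3
  P[0] = -1 + 0 = -1
  P[1] = -10 + 3 = -7
  P[2] = 7 + 3 = 10
  P[3] = 18 + 3 = 21
  P[4] = 23 + 3 = 26

Answer: [-1, -7, 10, 21, 26]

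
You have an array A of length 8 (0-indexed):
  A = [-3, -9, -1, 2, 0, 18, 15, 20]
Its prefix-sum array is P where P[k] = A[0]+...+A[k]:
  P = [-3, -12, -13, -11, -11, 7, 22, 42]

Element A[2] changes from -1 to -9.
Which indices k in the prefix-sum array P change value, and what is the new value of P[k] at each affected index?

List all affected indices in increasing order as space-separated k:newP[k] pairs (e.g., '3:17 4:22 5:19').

Answer: 2:-21 3:-19 4:-19 5:-1 6:14 7:34

Derivation:
P[k] = A[0] + ... + A[k]
P[k] includes A[2] iff k >= 2
Affected indices: 2, 3, ..., 7; delta = -8
  P[2]: -13 + -8 = -21
  P[3]: -11 + -8 = -19
  P[4]: -11 + -8 = -19
  P[5]: 7 + -8 = -1
  P[6]: 22 + -8 = 14
  P[7]: 42 + -8 = 34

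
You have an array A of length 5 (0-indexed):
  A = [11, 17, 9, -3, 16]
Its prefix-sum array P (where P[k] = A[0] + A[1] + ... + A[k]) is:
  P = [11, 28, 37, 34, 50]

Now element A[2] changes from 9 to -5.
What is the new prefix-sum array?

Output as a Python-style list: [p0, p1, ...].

Answer: [11, 28, 23, 20, 36]

Derivation:
Change: A[2] 9 -> -5, delta = -14
P[k] for k < 2: unchanged (A[2] not included)
P[k] for k >= 2: shift by delta = -14
  P[0] = 11 + 0 = 11
  P[1] = 28 + 0 = 28
  P[2] = 37 + -14 = 23
  P[3] = 34 + -14 = 20
  P[4] = 50 + -14 = 36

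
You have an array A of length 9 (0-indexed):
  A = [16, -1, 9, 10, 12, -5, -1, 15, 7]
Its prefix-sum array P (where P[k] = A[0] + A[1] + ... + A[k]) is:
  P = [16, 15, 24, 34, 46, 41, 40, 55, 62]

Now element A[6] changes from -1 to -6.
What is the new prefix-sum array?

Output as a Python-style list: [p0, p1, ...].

Change: A[6] -1 -> -6, delta = -5
P[k] for k < 6: unchanged (A[6] not included)
P[k] for k >= 6: shift by delta = -5
  P[0] = 16 + 0 = 16
  P[1] = 15 + 0 = 15
  P[2] = 24 + 0 = 24
  P[3] = 34 + 0 = 34
  P[4] = 46 + 0 = 46
  P[5] = 41 + 0 = 41
  P[6] = 40 + -5 = 35
  P[7] = 55 + -5 = 50
  P[8] = 62 + -5 = 57

Answer: [16, 15, 24, 34, 46, 41, 35, 50, 57]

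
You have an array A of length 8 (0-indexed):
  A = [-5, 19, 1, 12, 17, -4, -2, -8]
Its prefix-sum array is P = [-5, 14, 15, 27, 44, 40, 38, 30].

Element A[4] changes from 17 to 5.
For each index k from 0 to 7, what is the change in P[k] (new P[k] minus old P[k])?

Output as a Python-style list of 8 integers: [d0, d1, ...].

Element change: A[4] 17 -> 5, delta = -12
For k < 4: P[k] unchanged, delta_P[k] = 0
For k >= 4: P[k] shifts by exactly -12
Delta array: [0, 0, 0, 0, -12, -12, -12, -12]

Answer: [0, 0, 0, 0, -12, -12, -12, -12]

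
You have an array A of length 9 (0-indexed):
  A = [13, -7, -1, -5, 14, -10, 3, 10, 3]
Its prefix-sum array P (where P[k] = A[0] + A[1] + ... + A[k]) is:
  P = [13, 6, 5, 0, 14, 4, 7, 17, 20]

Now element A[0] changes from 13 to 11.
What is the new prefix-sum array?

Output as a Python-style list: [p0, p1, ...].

Change: A[0] 13 -> 11, delta = -2
P[k] for k < 0: unchanged (A[0] not included)
P[k] for k >= 0: shift by delta = -2
  P[0] = 13 + -2 = 11
  P[1] = 6 + -2 = 4
  P[2] = 5 + -2 = 3
  P[3] = 0 + -2 = -2
  P[4] = 14 + -2 = 12
  P[5] = 4 + -2 = 2
  P[6] = 7 + -2 = 5
  P[7] = 17 + -2 = 15
  P[8] = 20 + -2 = 18

Answer: [11, 4, 3, -2, 12, 2, 5, 15, 18]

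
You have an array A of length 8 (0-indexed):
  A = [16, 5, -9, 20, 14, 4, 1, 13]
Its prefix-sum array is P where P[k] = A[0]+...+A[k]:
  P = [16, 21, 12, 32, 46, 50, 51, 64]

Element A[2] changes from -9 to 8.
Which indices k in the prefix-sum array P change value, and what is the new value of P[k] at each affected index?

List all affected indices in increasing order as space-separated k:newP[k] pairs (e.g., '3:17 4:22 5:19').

P[k] = A[0] + ... + A[k]
P[k] includes A[2] iff k >= 2
Affected indices: 2, 3, ..., 7; delta = 17
  P[2]: 12 + 17 = 29
  P[3]: 32 + 17 = 49
  P[4]: 46 + 17 = 63
  P[5]: 50 + 17 = 67
  P[6]: 51 + 17 = 68
  P[7]: 64 + 17 = 81

Answer: 2:29 3:49 4:63 5:67 6:68 7:81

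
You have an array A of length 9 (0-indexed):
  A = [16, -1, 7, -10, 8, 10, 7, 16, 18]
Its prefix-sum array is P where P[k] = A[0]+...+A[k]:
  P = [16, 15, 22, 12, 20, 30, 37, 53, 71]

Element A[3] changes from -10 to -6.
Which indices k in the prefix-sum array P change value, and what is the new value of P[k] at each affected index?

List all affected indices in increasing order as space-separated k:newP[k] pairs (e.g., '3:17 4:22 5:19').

Answer: 3:16 4:24 5:34 6:41 7:57 8:75

Derivation:
P[k] = A[0] + ... + A[k]
P[k] includes A[3] iff k >= 3
Affected indices: 3, 4, ..., 8; delta = 4
  P[3]: 12 + 4 = 16
  P[4]: 20 + 4 = 24
  P[5]: 30 + 4 = 34
  P[6]: 37 + 4 = 41
  P[7]: 53 + 4 = 57
  P[8]: 71 + 4 = 75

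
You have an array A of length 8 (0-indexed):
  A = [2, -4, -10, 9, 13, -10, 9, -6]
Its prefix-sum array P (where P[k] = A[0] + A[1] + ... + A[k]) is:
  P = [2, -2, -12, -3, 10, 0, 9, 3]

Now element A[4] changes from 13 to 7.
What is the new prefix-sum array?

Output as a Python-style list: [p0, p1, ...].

Change: A[4] 13 -> 7, delta = -6
P[k] for k < 4: unchanged (A[4] not included)
P[k] for k >= 4: shift by delta = -6
  P[0] = 2 + 0 = 2
  P[1] = -2 + 0 = -2
  P[2] = -12 + 0 = -12
  P[3] = -3 + 0 = -3
  P[4] = 10 + -6 = 4
  P[5] = 0 + -6 = -6
  P[6] = 9 + -6 = 3
  P[7] = 3 + -6 = -3

Answer: [2, -2, -12, -3, 4, -6, 3, -3]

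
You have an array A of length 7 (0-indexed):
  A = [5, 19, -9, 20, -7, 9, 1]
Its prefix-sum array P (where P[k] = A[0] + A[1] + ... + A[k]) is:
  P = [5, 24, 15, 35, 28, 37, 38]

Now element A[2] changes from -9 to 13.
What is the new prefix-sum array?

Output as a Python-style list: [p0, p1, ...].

Change: A[2] -9 -> 13, delta = 22
P[k] for k < 2: unchanged (A[2] not included)
P[k] for k >= 2: shift by delta = 22
  P[0] = 5 + 0 = 5
  P[1] = 24 + 0 = 24
  P[2] = 15 + 22 = 37
  P[3] = 35 + 22 = 57
  P[4] = 28 + 22 = 50
  P[5] = 37 + 22 = 59
  P[6] = 38 + 22 = 60

Answer: [5, 24, 37, 57, 50, 59, 60]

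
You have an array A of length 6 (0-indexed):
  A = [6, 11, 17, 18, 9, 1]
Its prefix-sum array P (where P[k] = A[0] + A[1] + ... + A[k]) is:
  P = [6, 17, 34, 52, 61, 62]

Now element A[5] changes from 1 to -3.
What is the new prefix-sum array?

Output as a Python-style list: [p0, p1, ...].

Answer: [6, 17, 34, 52, 61, 58]

Derivation:
Change: A[5] 1 -> -3, delta = -4
P[k] for k < 5: unchanged (A[5] not included)
P[k] for k >= 5: shift by delta = -4
  P[0] = 6 + 0 = 6
  P[1] = 17 + 0 = 17
  P[2] = 34 + 0 = 34
  P[3] = 52 + 0 = 52
  P[4] = 61 + 0 = 61
  P[5] = 62 + -4 = 58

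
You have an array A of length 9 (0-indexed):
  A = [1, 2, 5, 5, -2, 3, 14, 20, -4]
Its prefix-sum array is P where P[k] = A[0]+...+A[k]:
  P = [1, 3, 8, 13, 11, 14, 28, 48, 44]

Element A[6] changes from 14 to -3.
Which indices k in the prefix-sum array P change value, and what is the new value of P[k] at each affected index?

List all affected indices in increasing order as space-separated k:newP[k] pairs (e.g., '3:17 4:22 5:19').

Answer: 6:11 7:31 8:27

Derivation:
P[k] = A[0] + ... + A[k]
P[k] includes A[6] iff k >= 6
Affected indices: 6, 7, ..., 8; delta = -17
  P[6]: 28 + -17 = 11
  P[7]: 48 + -17 = 31
  P[8]: 44 + -17 = 27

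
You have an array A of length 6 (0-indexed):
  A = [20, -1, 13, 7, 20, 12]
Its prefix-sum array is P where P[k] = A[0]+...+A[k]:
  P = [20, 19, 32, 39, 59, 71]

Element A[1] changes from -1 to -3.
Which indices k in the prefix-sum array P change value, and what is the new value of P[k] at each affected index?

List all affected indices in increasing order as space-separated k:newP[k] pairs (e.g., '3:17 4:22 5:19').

P[k] = A[0] + ... + A[k]
P[k] includes A[1] iff k >= 1
Affected indices: 1, 2, ..., 5; delta = -2
  P[1]: 19 + -2 = 17
  P[2]: 32 + -2 = 30
  P[3]: 39 + -2 = 37
  P[4]: 59 + -2 = 57
  P[5]: 71 + -2 = 69

Answer: 1:17 2:30 3:37 4:57 5:69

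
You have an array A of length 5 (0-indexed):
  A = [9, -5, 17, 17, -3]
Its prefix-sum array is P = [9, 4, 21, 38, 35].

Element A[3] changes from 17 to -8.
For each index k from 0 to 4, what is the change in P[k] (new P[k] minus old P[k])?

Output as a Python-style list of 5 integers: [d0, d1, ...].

Answer: [0, 0, 0, -25, -25]

Derivation:
Element change: A[3] 17 -> -8, delta = -25
For k < 3: P[k] unchanged, delta_P[k] = 0
For k >= 3: P[k] shifts by exactly -25
Delta array: [0, 0, 0, -25, -25]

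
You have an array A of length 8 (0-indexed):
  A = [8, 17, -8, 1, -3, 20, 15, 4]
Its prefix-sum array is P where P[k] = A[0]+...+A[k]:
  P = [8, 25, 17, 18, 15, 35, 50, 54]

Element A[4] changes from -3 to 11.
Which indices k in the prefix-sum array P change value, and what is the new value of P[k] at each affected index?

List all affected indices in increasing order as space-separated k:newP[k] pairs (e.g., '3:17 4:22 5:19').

Answer: 4:29 5:49 6:64 7:68

Derivation:
P[k] = A[0] + ... + A[k]
P[k] includes A[4] iff k >= 4
Affected indices: 4, 5, ..., 7; delta = 14
  P[4]: 15 + 14 = 29
  P[5]: 35 + 14 = 49
  P[6]: 50 + 14 = 64
  P[7]: 54 + 14 = 68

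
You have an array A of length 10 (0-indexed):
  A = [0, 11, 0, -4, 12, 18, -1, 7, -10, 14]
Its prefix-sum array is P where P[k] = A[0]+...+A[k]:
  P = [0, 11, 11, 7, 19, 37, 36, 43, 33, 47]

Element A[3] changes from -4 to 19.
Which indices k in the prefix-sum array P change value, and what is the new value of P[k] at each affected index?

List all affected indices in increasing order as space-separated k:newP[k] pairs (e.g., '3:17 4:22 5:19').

P[k] = A[0] + ... + A[k]
P[k] includes A[3] iff k >= 3
Affected indices: 3, 4, ..., 9; delta = 23
  P[3]: 7 + 23 = 30
  P[4]: 19 + 23 = 42
  P[5]: 37 + 23 = 60
  P[6]: 36 + 23 = 59
  P[7]: 43 + 23 = 66
  P[8]: 33 + 23 = 56
  P[9]: 47 + 23 = 70

Answer: 3:30 4:42 5:60 6:59 7:66 8:56 9:70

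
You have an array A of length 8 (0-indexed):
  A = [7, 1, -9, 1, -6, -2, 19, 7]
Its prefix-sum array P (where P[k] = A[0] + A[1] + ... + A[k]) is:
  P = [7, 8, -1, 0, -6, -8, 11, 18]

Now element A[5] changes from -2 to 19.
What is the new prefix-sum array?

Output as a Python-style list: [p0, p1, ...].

Change: A[5] -2 -> 19, delta = 21
P[k] for k < 5: unchanged (A[5] not included)
P[k] for k >= 5: shift by delta = 21
  P[0] = 7 + 0 = 7
  P[1] = 8 + 0 = 8
  P[2] = -1 + 0 = -1
  P[3] = 0 + 0 = 0
  P[4] = -6 + 0 = -6
  P[5] = -8 + 21 = 13
  P[6] = 11 + 21 = 32
  P[7] = 18 + 21 = 39

Answer: [7, 8, -1, 0, -6, 13, 32, 39]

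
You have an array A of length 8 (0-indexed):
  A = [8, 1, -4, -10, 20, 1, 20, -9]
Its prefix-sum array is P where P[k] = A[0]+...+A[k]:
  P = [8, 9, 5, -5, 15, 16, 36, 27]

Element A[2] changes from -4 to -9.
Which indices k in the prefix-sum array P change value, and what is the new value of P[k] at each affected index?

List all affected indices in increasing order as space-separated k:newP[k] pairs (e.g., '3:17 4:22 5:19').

P[k] = A[0] + ... + A[k]
P[k] includes A[2] iff k >= 2
Affected indices: 2, 3, ..., 7; delta = -5
  P[2]: 5 + -5 = 0
  P[3]: -5 + -5 = -10
  P[4]: 15 + -5 = 10
  P[5]: 16 + -5 = 11
  P[6]: 36 + -5 = 31
  P[7]: 27 + -5 = 22

Answer: 2:0 3:-10 4:10 5:11 6:31 7:22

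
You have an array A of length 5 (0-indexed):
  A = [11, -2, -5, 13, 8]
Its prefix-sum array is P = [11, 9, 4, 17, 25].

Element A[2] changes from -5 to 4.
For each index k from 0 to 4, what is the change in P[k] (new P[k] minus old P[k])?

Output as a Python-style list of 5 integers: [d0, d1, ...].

Answer: [0, 0, 9, 9, 9]

Derivation:
Element change: A[2] -5 -> 4, delta = 9
For k < 2: P[k] unchanged, delta_P[k] = 0
For k >= 2: P[k] shifts by exactly 9
Delta array: [0, 0, 9, 9, 9]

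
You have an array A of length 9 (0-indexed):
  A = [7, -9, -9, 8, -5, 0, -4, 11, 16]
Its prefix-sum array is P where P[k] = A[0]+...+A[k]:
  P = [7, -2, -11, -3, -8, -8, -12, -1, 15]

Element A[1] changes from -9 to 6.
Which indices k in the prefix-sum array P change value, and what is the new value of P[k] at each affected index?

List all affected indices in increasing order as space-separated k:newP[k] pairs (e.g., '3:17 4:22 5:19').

P[k] = A[0] + ... + A[k]
P[k] includes A[1] iff k >= 1
Affected indices: 1, 2, ..., 8; delta = 15
  P[1]: -2 + 15 = 13
  P[2]: -11 + 15 = 4
  P[3]: -3 + 15 = 12
  P[4]: -8 + 15 = 7
  P[5]: -8 + 15 = 7
  P[6]: -12 + 15 = 3
  P[7]: -1 + 15 = 14
  P[8]: 15 + 15 = 30

Answer: 1:13 2:4 3:12 4:7 5:7 6:3 7:14 8:30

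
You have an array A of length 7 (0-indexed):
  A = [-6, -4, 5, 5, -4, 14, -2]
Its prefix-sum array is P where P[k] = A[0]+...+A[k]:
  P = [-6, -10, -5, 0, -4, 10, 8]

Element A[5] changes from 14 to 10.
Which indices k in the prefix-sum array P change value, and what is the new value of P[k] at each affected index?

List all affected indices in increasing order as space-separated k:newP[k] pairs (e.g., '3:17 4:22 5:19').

Answer: 5:6 6:4

Derivation:
P[k] = A[0] + ... + A[k]
P[k] includes A[5] iff k >= 5
Affected indices: 5, 6, ..., 6; delta = -4
  P[5]: 10 + -4 = 6
  P[6]: 8 + -4 = 4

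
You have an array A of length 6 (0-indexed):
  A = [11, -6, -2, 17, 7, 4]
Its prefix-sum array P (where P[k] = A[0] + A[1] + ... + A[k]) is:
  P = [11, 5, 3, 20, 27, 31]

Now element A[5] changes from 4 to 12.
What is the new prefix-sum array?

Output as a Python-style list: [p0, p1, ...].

Answer: [11, 5, 3, 20, 27, 39]

Derivation:
Change: A[5] 4 -> 12, delta = 8
P[k] for k < 5: unchanged (A[5] not included)
P[k] for k >= 5: shift by delta = 8
  P[0] = 11 + 0 = 11
  P[1] = 5 + 0 = 5
  P[2] = 3 + 0 = 3
  P[3] = 20 + 0 = 20
  P[4] = 27 + 0 = 27
  P[5] = 31 + 8 = 39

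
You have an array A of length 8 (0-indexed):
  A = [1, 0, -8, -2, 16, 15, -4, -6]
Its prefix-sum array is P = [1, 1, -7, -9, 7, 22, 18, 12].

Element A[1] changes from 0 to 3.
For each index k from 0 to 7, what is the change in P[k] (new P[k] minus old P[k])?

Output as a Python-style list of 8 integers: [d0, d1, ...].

Element change: A[1] 0 -> 3, delta = 3
For k < 1: P[k] unchanged, delta_P[k] = 0
For k >= 1: P[k] shifts by exactly 3
Delta array: [0, 3, 3, 3, 3, 3, 3, 3]

Answer: [0, 3, 3, 3, 3, 3, 3, 3]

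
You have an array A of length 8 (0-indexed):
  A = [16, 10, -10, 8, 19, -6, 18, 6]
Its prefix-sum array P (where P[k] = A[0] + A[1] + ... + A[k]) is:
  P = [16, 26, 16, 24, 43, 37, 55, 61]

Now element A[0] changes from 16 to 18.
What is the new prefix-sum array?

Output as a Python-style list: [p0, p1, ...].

Answer: [18, 28, 18, 26, 45, 39, 57, 63]

Derivation:
Change: A[0] 16 -> 18, delta = 2
P[k] for k < 0: unchanged (A[0] not included)
P[k] for k >= 0: shift by delta = 2
  P[0] = 16 + 2 = 18
  P[1] = 26 + 2 = 28
  P[2] = 16 + 2 = 18
  P[3] = 24 + 2 = 26
  P[4] = 43 + 2 = 45
  P[5] = 37 + 2 = 39
  P[6] = 55 + 2 = 57
  P[7] = 61 + 2 = 63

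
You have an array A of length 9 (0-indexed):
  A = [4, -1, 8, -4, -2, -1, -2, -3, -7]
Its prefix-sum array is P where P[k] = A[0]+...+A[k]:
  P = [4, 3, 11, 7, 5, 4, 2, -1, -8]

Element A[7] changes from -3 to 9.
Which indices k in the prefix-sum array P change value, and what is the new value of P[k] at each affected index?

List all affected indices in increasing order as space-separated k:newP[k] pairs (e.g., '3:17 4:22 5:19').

Answer: 7:11 8:4

Derivation:
P[k] = A[0] + ... + A[k]
P[k] includes A[7] iff k >= 7
Affected indices: 7, 8, ..., 8; delta = 12
  P[7]: -1 + 12 = 11
  P[8]: -8 + 12 = 4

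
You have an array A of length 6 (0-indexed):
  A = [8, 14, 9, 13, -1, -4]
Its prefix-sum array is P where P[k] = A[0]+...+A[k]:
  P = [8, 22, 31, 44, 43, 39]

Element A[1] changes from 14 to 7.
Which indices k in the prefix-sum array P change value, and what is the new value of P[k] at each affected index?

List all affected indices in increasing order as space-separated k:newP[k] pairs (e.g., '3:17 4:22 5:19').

Answer: 1:15 2:24 3:37 4:36 5:32

Derivation:
P[k] = A[0] + ... + A[k]
P[k] includes A[1] iff k >= 1
Affected indices: 1, 2, ..., 5; delta = -7
  P[1]: 22 + -7 = 15
  P[2]: 31 + -7 = 24
  P[3]: 44 + -7 = 37
  P[4]: 43 + -7 = 36
  P[5]: 39 + -7 = 32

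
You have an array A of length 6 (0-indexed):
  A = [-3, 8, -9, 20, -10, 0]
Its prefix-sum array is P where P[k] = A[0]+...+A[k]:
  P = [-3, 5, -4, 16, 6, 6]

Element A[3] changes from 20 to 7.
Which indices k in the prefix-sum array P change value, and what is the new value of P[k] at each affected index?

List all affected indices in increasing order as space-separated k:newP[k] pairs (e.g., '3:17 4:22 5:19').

Answer: 3:3 4:-7 5:-7

Derivation:
P[k] = A[0] + ... + A[k]
P[k] includes A[3] iff k >= 3
Affected indices: 3, 4, ..., 5; delta = -13
  P[3]: 16 + -13 = 3
  P[4]: 6 + -13 = -7
  P[5]: 6 + -13 = -7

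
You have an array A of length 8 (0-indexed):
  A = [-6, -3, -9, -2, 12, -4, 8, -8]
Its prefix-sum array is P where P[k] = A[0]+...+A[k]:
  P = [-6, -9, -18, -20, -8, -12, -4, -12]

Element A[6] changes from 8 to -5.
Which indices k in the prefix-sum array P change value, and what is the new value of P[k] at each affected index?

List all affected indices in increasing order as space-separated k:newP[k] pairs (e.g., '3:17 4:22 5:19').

P[k] = A[0] + ... + A[k]
P[k] includes A[6] iff k >= 6
Affected indices: 6, 7, ..., 7; delta = -13
  P[6]: -4 + -13 = -17
  P[7]: -12 + -13 = -25

Answer: 6:-17 7:-25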